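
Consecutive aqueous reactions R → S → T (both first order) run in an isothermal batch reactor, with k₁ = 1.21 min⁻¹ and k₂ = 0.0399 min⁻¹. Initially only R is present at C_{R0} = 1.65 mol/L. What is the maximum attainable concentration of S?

Evaluating C_S at t_opt = ln(k₂/k₁)/(k₂−k₁) gives C_{S,max}/C_{R0} = (k₁/k₂)^[k₂/(k₂−k₁)].
= (1.21/0.0399)^(0.0399/(0.0399−1.21)) = (30.33)^(-0.03410) = 0.8902.
C_{S,max} = 0.8902×1.65 = 1.47 mol/L.

1.47 mol/L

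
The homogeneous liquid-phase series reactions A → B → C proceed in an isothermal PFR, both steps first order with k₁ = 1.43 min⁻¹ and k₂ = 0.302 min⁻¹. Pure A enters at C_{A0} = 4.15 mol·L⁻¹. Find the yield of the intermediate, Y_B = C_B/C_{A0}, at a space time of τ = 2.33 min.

The intermediate concentration in a first-order A→B→C sequence is C_B = k₁C_{A0}(e^(−k₁τ) − e^(−k₂τ))/(k₂−k₁).
e^(−k₁τ) = e^(−1.43×2.33) = e^(−3.332) = 0.03573; e^(−k₂τ) = e^(−0.7037) = 0.4948.
C_B = 1.43×4.15/(0.302−1.43) × (0.03573−0.4948) = (-5.261)×(-0.4590) = 2.415 mol·L⁻¹.
Y_B = C_B/C_{A0} = 2.415/4.15 = 0.582.

0.582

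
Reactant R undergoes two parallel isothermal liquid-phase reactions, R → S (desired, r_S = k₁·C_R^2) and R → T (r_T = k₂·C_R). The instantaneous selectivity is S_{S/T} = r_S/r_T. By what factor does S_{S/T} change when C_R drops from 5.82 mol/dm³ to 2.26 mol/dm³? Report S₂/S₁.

S_{S/T} = (k₁/k₂)·C_R, so S₂/S₁ = (C_{R,2}/C_{R,1}).
= 2.26/5.82 = 0.388.
Selectivity toward S falls as C_R falls — high-concentration operation is favoured.

0.388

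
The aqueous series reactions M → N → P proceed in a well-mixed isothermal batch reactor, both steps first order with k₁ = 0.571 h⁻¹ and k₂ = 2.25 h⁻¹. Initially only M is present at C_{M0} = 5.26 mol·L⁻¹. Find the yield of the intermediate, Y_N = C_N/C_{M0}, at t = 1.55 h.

For first-order series with pure M initially, C_N(t) = k₁C_{M0}/(k₂−k₁)·(e^(−k₁t) − e^(−k₂t)).
e^(−k₁t) = e^(−0.571×1.55) = e^(−0.8851) = 0.4127; e^(−k₂t) = e^(−3.488) = 0.03058.
C_N = 0.571×5.26/(2.25−0.571) × (0.4127−0.03058) = 1.789×0.3821 = 0.6835 mol·L⁻¹.
Y_N = C_N/C_{M0} = 0.6835/5.26 = 0.130.

0.130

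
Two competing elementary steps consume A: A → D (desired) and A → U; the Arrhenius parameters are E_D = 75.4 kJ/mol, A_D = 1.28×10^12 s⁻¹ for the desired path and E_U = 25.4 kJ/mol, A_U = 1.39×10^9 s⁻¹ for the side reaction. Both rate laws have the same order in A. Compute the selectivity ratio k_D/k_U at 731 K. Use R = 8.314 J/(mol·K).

0.246

Since both paths have the same order in A, the concentration cancels and S_{D/U} = k_D/k_U = (A_D/A_U)·exp[(E_U−E_D)/(RT)].
(E_U−E_D)/(RT) = (25.4−75.4)×10³/(8.314×731) = -50000/6078 = -8.227.
k_D/k_U = (1.28×10^12/1.39×10^9)·exp(-8.227) = 920.9 × 2.673×10^-4 = 0.246.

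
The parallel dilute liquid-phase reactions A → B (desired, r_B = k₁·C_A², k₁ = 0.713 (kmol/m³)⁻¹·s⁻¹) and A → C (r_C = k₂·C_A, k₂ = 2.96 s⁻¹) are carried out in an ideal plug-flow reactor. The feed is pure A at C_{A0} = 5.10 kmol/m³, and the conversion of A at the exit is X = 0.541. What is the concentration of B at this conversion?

1.29 kmol/m³

C_A = C_{A0}(1−X) = 2.341 kmol/m³.
Along a PFR/batch, dC_C/dC_A = −r_C/(r_B+r_C) = −k₂/(k₂+k₁·C_A).
Integrating from C_{A0} to C_A: C_C = (2.96/0.713)·ln[(2.96+0.713·5.10)/(2.96+0.713·2.34)] = 4.151·ln(6.596/4.629) = 1.470 kmol/m³.
Then C_B = (C_{A0}−C_A) − C_C = 2.759 − 1.470 = 1.289 kmol/m³.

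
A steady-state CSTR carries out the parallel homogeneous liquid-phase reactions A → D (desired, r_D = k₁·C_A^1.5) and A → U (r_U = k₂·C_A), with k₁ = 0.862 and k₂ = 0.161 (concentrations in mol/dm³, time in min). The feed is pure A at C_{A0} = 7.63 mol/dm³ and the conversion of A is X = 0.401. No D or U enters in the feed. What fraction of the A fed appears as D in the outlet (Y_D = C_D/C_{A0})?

Exit C_A = C_{A0}(1−X) = 7.63×0.599 = 4.570 mol/dm³.
A CSTR operates uniformly at the exit composition, giving r_D = 8.422 and r_U = 0.7358 (each k·C_A^n at C_A = 4.570).
Fraction of consumed A going to D: r_D/(r_D+r_U) = 0.9197.
C_D = 0.9197·C_{A0}·X = 0.9197×7.63×0.401 = 2.81 mol/dm³; Y_D = C_D/C_{A0} = 0.369.

0.369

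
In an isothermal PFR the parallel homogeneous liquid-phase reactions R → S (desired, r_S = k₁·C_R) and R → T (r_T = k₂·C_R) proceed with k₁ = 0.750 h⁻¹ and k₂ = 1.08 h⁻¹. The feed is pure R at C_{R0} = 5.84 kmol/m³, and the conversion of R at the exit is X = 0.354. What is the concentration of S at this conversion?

C_R = C_{R0}(1−X) = 3.773 kmol/m³.
Both paths are first order in R, so the instantaneous fraction to S is constant: dC_S/d(−C_R) = k₁/(k₁+k₂) = 0.4098.
C_S = 0.4098·(C_{R0}−C_R) = 0.4098×2.067 = 0.847 kmol/m³.

0.847 kmol/m³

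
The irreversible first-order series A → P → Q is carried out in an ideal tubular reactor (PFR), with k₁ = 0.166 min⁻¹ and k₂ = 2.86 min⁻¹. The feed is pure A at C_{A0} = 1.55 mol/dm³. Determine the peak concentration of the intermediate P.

0.0755 mol/dm³

Evaluating C_P at τ_opt = ln(k₂/k₁)/(k₂−k₁) gives C_{P,max}/C_{A0} = (k₁/k₂)^[k₂/(k₂−k₁)].
= (0.166/2.86)^(2.86/(2.86−0.166)) = (0.05804)^(1.062) = 0.04870.
C_{P,max} = 0.04870×1.55 = 0.0755 mol/dm³.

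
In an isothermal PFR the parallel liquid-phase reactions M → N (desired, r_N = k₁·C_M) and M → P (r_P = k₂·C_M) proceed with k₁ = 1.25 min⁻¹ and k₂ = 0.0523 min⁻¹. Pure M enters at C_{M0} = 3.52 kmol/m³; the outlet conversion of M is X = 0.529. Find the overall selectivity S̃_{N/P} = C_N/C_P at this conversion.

C_M = C_{M0}(1−X) = 1.658 kmol/m³.
Both paths are first order in M, so the instantaneous fraction to N is constant: dC_N/d(−C_M) = k₁/(k₁+k₂) = 0.9598.
C_N = 0.9598·(C_{M0}−C_M) = 0.9598×1.862 = 1.79 kmol/m³.
C_P = (C_{M0}−C_M)−C_N = 0.07478 kmol/m³; S̃_{N/P} = 1.787/0.07478 = 23.9.

23.9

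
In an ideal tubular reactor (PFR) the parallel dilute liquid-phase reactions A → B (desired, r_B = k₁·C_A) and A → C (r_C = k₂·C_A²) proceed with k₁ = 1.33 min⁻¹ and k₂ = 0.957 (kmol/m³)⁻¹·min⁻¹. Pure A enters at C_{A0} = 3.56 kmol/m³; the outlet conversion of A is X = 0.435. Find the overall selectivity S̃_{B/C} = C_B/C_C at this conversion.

0.508

C_A = C_{A0}(1−X) = 2.011 kmol/m³.
Along a PFR/batch, dC_B/dC_A = −r_B/(r_B+r_C) = −k₁/(k₁+k₂·C_A).
Integrating from C_{A0} to C_A: C_B = (1.33/0.957)·ln[(1.33+0.957·3.56)/(1.33+0.957·2.01)] = 1.390·ln(4.737/3.255) = 0.5215 kmol/m³.
C_C = (C_{A0}−C_A)−C_B = 1.027 kmol/m³; S̃_{B/C} = 0.5215/1.027 = 0.508.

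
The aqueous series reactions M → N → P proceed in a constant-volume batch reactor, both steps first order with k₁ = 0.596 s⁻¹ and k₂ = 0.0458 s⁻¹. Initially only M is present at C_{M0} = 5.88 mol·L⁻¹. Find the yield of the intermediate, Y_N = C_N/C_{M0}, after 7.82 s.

Solving the coupled first-order balances gives C_N(t) = [k₁/(k₂−k₁)]·C_{M0}·(e^(−k₁t) − e^(−k₂t)).
e^(−k₁t) = e^(−0.596×7.82) = e^(−4.661) = 0.009460; e^(−k₂t) = e^(−0.3582) = 0.6990.
C_N = 0.596×5.88/(0.0458−0.596) × (0.009460−0.6990) = (-6.369)×(-0.6895) = 4.392 mol·L⁻¹.
Y_N = C_N/C_{M0} = 4.392/5.88 = 0.747.

0.747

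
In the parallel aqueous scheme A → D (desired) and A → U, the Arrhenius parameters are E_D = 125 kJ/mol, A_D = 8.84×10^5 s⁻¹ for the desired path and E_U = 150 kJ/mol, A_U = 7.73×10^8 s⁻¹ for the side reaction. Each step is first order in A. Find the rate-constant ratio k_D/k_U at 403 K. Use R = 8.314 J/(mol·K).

Since both paths have the same order in A, the concentration cancels and S_{D/U} = k_D/k_U = (A_D/A_U)·exp[(E_U−E_D)/(RT)].
(E_U−E_D)/(RT) = (150−125)×10³/(8.314×403) = 25000/3351 = 7.461.
k_D/k_U = (8.84×10^5/7.73×10^8)·exp(7.461) = 0.001144 × 1740 = 1.99.
Since E_D < E_U, lowering the temperature improves selectivity toward D.

1.99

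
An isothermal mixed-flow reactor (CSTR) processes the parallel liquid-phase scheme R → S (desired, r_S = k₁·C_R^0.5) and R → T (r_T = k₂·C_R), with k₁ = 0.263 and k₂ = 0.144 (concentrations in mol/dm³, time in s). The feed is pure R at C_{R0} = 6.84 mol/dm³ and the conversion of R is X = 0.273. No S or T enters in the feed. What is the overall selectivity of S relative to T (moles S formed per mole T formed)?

Exit C_R = C_{R0}(1−X) = 6.84×0.727 = 4.973 mol/dm³.
A CSTR operates uniformly at the exit composition, giving r_S = 0.5865 and r_T = 0.7161 (each k·C_R^n at C_R = 4.973).
Overall selectivity = C_S/C_T = r_Sτ/(r_Tτ) = r_S/r_T = 0.819.

0.819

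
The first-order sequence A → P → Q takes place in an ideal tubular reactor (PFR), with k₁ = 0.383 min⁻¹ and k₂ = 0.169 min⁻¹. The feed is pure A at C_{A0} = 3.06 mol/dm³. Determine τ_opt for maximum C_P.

3.82 min

Setting dC_P/dτ = 0 gives τ_opt = ln(k₂/k₁)/(k₂−k₁).
= ln(0.169/0.383)/(0.169−0.383) = ln(0.4413)/-0.2140 = -0.8181/-0.2140 = 3.82 min.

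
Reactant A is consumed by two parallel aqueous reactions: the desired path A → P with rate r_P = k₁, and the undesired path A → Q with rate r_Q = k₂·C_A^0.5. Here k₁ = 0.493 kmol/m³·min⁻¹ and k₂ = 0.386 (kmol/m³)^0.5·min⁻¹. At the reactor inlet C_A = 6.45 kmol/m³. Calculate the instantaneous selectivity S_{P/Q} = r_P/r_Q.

0.503

S_{P/Q} = r_P/r_Q = (k₁)/(k₂·C_A^0.5) = (k₁/k₂)·C_A^-0.5.
= (0.493) / (0.386×6.450^0.5) = 0.4930/0.9803 = 0.503.
The undesired path is higher order in A, so low C_A (CSTR or dilute feed) favours P.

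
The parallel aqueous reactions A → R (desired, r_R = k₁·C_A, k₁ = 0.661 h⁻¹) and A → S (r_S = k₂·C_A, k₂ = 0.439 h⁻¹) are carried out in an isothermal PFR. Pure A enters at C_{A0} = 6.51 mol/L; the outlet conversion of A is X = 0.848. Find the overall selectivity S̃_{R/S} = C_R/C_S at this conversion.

C_A = C_{A0}(1−X) = 0.9895 mol/L.
Both paths are first order in A, so the instantaneous fraction to R is constant: dC_R/d(−C_A) = k₁/(k₁+k₂) = 0.6009.
C_R = 0.6009·(C_{A0}−C_A) = 0.6009×5.520 = 3.32 mol/L.
C_S = (C_{A0}−C_A)−C_R = 2.203 mol/L; S̃_{R/S} = 3.317/2.203 = 1.51.

1.51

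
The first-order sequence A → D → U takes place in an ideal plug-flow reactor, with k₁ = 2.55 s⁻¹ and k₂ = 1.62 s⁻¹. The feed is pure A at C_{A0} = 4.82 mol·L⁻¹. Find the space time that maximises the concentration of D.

0.488 s

Setting dC_D/dτ = 0 gives τ_opt = ln(k₂/k₁)/(k₂−k₁).
= ln(1.62/2.55)/(1.62−2.55) = ln(0.6353)/-0.9300 = -0.4537/-0.9300 = 0.488 s.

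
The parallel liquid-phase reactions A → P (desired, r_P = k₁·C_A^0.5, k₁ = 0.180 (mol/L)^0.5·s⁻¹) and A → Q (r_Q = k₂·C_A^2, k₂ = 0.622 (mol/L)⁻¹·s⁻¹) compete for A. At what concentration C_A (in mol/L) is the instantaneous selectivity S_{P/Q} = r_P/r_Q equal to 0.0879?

S_{P/Q} = (k₁/k₂)·C_A^-1.5 ⇒ C_A = (S·k₂/k₁)^(1/(-1.5)).
= (0.0879×0.622/0.180)^(-0.6667) = (0.3037)^(-0.6667) = 2.21 mol/L.

2.21 mol/L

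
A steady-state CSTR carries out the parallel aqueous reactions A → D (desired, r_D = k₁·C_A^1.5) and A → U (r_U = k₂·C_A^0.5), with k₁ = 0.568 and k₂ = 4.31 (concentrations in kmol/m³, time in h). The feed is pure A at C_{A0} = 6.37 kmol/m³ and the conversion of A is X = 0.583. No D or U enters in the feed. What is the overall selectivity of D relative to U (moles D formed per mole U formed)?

0.350

Exit C_A = C_{A0}(1−X) = 6.37×0.417 = 2.656 kmol/m³.
Rates in a CSTR are evaluated at the outlet concentration: r_D = 0.568×2.656^1.5 = 2.459, r_U = 4.31×2.656^0.5 = 7.024.
Overall selectivity = C_D/C_U = r_Dτ/(r_Uτ) = r_D/r_U = 0.350.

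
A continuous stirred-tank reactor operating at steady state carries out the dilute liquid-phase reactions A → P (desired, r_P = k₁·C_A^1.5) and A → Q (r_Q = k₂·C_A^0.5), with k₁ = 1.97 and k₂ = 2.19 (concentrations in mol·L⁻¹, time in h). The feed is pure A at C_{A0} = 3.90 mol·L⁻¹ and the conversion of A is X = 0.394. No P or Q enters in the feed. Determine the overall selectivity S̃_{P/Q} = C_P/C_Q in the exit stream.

Exit C_A = C_{A0}(1−X) = 3.90×0.606 = 2.363 mol·L⁻¹.
A CSTR operates uniformly at the exit composition, giving r_P = 7.158 and r_Q = 3.367 (each k·C_A^n at C_A = 2.363).
Overall selectivity = C_P/C_Q = r_Pτ/(r_Qτ) = r_P/r_Q = 2.13.

2.13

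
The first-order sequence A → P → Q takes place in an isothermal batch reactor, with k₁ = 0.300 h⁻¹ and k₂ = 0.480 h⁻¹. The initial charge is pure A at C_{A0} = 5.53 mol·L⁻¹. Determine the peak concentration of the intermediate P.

Evaluating C_P at t_opt = ln(k₂/k₁)/(k₂−k₁) gives C_{P,max}/C_{A0} = (k₁/k₂)^[k₂/(k₂−k₁)].
= (0.300/0.480)^(0.480/(0.480−0.300)) = (0.6250)^(2.667) = 0.2855.
C_{P,max} = 0.2855×5.53 = 1.58 mol·L⁻¹.

1.58 mol·L⁻¹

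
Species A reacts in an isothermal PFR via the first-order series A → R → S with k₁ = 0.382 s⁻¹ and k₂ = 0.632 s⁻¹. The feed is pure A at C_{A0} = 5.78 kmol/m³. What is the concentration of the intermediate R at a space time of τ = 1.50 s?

The intermediate concentration in a first-order A→B→C sequence is C_R = k₁C_{A0}(e^(−k₁τ) − e^(−k₂τ))/(k₂−k₁).
e^(−k₁τ) = e^(−0.382×1.50) = e^(−0.5730) = 0.5638; e^(−k₂τ) = e^(−0.9480) = 0.3875.
C_R = 0.382×5.78/(0.632−0.382) × (0.5638−0.3875) = 8.832×0.1763 = 1.557 kmol/m³.

1.56 kmol/m³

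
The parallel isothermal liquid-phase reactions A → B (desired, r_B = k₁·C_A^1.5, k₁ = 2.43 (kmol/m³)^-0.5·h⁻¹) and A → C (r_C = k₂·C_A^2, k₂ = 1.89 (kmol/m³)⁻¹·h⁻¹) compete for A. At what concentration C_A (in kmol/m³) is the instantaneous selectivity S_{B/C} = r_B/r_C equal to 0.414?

9.64 kmol/m³

S_{B/C} = (k₁/k₂)·C_A^-0.5 ⇒ C_A = (S·k₂/k₁)^(-2).
= (0.414×1.89/2.43)^(-2) = (0.3220)^(-2) = 9.64 kmol/m³.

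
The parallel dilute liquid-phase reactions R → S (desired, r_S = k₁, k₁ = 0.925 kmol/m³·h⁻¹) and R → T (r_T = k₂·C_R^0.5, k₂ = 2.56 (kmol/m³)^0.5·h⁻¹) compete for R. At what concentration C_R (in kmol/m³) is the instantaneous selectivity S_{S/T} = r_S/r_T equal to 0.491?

0.542 kmol/m³

S_{S/T} = (k₁/k₂)·C_R^-0.5 ⇒ C_R = (S·k₂/k₁)^(-2).
= (0.491×2.56/0.925)^(-2) = (1.359)^(-2) = 0.542 kmol/m³.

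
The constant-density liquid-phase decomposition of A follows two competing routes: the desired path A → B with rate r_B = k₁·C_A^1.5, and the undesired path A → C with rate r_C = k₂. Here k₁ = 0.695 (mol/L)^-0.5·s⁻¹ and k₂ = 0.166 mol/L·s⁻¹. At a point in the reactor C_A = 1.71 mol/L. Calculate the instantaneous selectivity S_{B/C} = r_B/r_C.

9.36

S_{B/C} = r_B/r_C = (k₁·C_A^1.5)/(k₂) = (k₁/k₂)·C_A^1.5.
= (0.695×1.710^1.5) / (0.166) = 1.554/0.1660 = 9.36.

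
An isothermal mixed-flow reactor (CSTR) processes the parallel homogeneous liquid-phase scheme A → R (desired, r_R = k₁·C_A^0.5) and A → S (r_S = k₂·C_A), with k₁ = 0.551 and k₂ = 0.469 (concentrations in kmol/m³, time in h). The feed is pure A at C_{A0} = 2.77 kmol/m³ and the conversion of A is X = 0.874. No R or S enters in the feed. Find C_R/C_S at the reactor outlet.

1.99

Exit C_A = C_{A0}(1−X) = 2.77×0.126 = 0.3490 kmol/m³.
A CSTR operates uniformly at the exit composition, giving r_R = 0.3255 and r_S = 0.1637 (each k·C_A^n at C_A = 0.3490).
Overall selectivity = C_R/C_S = r_Rτ/(r_Sτ) = r_R/r_S = 1.99.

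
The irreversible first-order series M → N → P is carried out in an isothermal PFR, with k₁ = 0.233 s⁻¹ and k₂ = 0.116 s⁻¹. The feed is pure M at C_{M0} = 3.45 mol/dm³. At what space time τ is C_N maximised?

5.96 s

The intermediate peaks when r₁ = r₂, i.e. k₁e^(−k₁τ) = k₂e^(−k₂τ), giving τ_opt = ln(k₂/k₁)/(k₂−k₁).
= ln(0.116/0.233)/(0.116−0.233) = ln(0.4979)/-0.1170 = -0.6974/-0.1170 = 5.96 s.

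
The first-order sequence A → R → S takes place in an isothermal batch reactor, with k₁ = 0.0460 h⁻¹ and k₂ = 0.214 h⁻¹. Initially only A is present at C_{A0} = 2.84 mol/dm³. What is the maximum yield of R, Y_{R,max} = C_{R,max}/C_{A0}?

0.141

For a first-order series the maximum intermediate yield is C_{R,max}/C_{A0} = (k₁/k₂)^[k₂/(k₂−k₁)].
= (0.0460/0.214)^(0.214/(0.214−0.0460)) = (0.2150)^(1.274) = 0.1411.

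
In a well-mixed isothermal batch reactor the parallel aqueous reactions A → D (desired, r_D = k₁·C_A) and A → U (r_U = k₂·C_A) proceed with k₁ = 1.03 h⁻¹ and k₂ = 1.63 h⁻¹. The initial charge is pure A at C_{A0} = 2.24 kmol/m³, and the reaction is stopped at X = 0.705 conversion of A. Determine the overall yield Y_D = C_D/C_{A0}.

0.273

C_A = C_{A0}(1−X) = 0.6608 kmol/m³.
Both paths are first order in A, so the instantaneous fraction to D is constant: dC_D/d(−C_A) = k₁/(k₁+k₂) = 0.3872.
C_D = 0.3872·(C_{A0}−C_A) = 0.3872×1.579 = 0.611 kmol/m³.
Y_D = C_D/C_{A0} = 0.6115/2.24 = 0.273.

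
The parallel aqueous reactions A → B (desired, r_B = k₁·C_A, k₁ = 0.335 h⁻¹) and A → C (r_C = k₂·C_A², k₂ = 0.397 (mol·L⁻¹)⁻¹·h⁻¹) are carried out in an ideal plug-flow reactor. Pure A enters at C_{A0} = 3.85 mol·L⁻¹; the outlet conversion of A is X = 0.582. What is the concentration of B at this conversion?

0.548 mol·L⁻¹

C_A = C_{A0}(1−X) = 1.609 mol·L⁻¹.
Along a PFR/batch, dC_B/dC_A = −r_B/(r_B+r_C) = −k₁/(k₁+k₂·C_A).
Integrating from C_{A0} to C_A: C_B = (0.335/0.397)·ln[(0.335+0.397·3.85)/(0.335+0.397·1.61)] = 0.8438·ln(1.863/0.9739) = 0.5475 mol·L⁻¹.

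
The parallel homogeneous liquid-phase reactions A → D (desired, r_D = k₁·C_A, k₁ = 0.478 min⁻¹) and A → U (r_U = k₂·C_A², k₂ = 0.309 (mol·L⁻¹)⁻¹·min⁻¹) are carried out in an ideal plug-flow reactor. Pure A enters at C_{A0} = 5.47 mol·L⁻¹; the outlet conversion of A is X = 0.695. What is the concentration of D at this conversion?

C_A = C_{A0}(1−X) = 1.668 mol·L⁻¹.
Along a PFR/batch, dC_D/dC_A = −r_D/(r_D+r_U) = −k₁/(k₁+k₂·C_A).
Integrating from C_{A0} to C_A: C_D = (0.478/0.309)·ln[(0.478+0.309·5.47)/(0.478+0.309·1.67)] = 1.547·ln(2.168/0.9935) = 1.207 mol·L⁻¹.

1.21 mol·L⁻¹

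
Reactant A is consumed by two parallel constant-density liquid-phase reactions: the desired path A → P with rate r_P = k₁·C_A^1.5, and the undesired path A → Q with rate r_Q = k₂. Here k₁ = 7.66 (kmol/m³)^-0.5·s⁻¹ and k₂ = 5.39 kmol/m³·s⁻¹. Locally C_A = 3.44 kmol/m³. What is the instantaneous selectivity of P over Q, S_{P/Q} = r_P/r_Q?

9.07

S_{P/Q} = r_P/r_Q = (k₁·C_A^1.5)/(k₂) = (k₁/k₂)·C_A^1.5.
= (7.66×3.440^1.5) / (5.39) = 48.87/5.390 = 9.07.
Since the desired path is higher order in A, keeping C_A high (PFR or concentrated feed) favours P.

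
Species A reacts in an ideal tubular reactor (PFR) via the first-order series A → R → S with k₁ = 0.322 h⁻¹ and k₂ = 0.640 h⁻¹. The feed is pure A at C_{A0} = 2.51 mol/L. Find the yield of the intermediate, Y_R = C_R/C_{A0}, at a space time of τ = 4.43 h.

Solving the coupled first-order balances gives C_R(τ) = [k₁/(k₂−k₁)]·C_{A0}·(e^(−k₁τ) − e^(−k₂τ)).
e^(−k₁τ) = e^(−0.322×4.43) = e^(−1.426) = 0.2402; e^(−k₂τ) = e^(−2.835) = 0.05871.
C_R = 0.322×2.51/(0.640−0.322) × (0.2402−0.05871) = 2.542×0.1815 = 0.4612 mol/L.
Y_R = C_R/C_{A0} = 0.4612/2.51 = 0.184.

0.184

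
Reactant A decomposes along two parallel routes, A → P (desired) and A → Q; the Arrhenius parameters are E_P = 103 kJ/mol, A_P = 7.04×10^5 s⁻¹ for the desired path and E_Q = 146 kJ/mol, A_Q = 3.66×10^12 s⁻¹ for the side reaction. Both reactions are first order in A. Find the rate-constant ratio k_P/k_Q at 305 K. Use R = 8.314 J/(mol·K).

With equal orders, S_{P/Q} = k_P/k_Q = (A_P/A_Q)·exp[(E_Q−E_P)/(RT)].
(E_Q−E_P)/(RT) = (146−103)×10³/(8.314×305) = 43000/2536 = 16.96.
k_P/k_Q = (7.04×10^5/3.66×10^12)·exp(16.96) = 1.923×10^-7 × 2.315×10^7 = 4.45.

4.45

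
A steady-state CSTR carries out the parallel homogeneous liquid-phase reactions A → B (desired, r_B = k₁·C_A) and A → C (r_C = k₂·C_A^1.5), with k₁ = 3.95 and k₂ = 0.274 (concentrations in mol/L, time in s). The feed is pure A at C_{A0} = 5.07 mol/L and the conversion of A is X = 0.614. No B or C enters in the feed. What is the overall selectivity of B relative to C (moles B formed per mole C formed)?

10.3

Exit C_A = C_{A0}(1−X) = 5.07×0.386 = 1.957 mol/L.
In a CSTR the entire volume is at exit conditions, so r_B = 3.95×1.957 = 7.730 and r_C = 0.274×1.957^1.5 = 0.7501.
Overall selectivity = C_B/C_C = r_Bτ/(r_Cτ) = r_B/r_C = 10.3.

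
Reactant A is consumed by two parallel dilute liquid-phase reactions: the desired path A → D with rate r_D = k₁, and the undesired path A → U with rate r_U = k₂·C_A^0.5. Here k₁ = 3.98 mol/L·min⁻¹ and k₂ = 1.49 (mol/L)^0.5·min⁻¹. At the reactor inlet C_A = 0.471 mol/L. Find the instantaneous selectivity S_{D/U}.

S_{D/U} = r_D/r_U = (k₁)/(k₂·C_A^0.5) = (k₁/k₂)·C_A^-0.5.
= (3.98) / (1.49×0.4710^0.5) = 3.980/1.023 = 3.89.
The undesired path is higher order in A, so low C_A (CSTR or dilute feed) favours D.

3.89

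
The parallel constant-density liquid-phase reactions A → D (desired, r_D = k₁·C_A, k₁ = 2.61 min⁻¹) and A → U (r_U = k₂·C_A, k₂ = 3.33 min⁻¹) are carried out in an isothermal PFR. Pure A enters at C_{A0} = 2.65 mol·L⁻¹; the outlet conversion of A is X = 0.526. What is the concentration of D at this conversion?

C_A = C_{A0}(1−X) = 1.256 mol·L⁻¹.
Both paths are first order in A, so the instantaneous fraction to D is constant: dC_D/d(−C_A) = k₁/(k₁+k₂) = 0.4394.
C_D = 0.4394·(C_{A0}−C_A) = 0.4394×1.394 = 0.612 mol·L⁻¹.

0.612 mol·L⁻¹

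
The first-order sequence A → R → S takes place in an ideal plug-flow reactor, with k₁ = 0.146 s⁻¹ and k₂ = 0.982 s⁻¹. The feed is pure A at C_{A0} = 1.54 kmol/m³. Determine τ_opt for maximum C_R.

2.28 s

Setting dC_R/dτ = 0 gives τ_opt = ln(k₂/k₁)/(k₂−k₁).
= ln(0.982/0.146)/(0.982−0.146) = ln(6.726)/0.8360 = 1.906/0.8360 = 2.28 s.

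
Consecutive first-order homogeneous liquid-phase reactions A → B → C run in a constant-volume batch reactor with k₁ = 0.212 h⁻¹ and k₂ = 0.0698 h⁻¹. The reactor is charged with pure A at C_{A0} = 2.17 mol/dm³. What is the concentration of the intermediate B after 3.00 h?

The intermediate concentration in a first-order A→B→C sequence is C_B = k₁C_{A0}(e^(−k₁t) − e^(−k₂t))/(k₂−k₁).
e^(−k₁t) = e^(−0.212×3.00) = e^(−0.6360) = 0.5294; e^(−k₂t) = e^(−0.2094) = 0.8111.
C_B = 0.212×2.17/(0.0698−0.212) × (0.5294−0.8111) = (-3.235)×(-0.2817) = 0.9112 mol/dm³.

0.911 mol/dm³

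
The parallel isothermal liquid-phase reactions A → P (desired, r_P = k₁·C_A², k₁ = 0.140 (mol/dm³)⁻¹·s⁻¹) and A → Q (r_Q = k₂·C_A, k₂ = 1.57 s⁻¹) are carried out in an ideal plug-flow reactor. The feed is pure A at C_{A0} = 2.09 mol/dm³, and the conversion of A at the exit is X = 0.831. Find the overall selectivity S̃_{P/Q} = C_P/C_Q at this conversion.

0.107

C_A = C_{A0}(1−X) = 0.3532 mol/dm³.
Along a PFR/batch, dC_Q/dC_A = −r_Q/(r_P+r_Q) = −k₂/(k₂+k₁·C_A).
Integrating from C_{A0} to C_A: C_Q = (1.57/0.140)·ln[(1.57+0.140·2.09)/(1.57+0.140·0.353)] = 11.21·ln(1.863/1.619) = 1.569 mol/dm³.
Then C_P = (C_{A0}−C_A) − C_Q = 1.737 − 1.569 = 0.1681 mol/dm³.
S̃_{P/Q} = C_P/C_Q = 0.1681/1.569 = 0.107.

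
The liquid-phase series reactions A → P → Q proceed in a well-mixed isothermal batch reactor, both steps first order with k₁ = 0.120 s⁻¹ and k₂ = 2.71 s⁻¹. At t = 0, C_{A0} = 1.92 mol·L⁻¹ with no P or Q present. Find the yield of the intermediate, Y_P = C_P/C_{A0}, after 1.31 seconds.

For first-order series with pure A initially, C_P(t) = k₁C_{A0}/(k₂−k₁)·(e^(−k₁t) − e^(−k₂t)).
e^(−k₁t) = e^(−0.120×1.31) = e^(−0.1572) = 0.8545; e^(−k₂t) = e^(−3.550) = 0.02872.
C_P = 0.120×1.92/(2.71−0.120) × (0.8545−0.02872) = 0.08896×0.8258 = 0.07346 mol·L⁻¹.
Y_P = C_P/C_{A0} = 0.07346/1.92 = 0.0383.

0.0383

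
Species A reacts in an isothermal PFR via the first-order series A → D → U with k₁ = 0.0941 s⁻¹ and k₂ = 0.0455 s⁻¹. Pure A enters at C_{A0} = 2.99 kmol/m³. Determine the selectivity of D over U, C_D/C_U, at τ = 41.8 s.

0.344

For first-order series with pure A initially, C_D(τ) = k₁C_{A0}/(k₂−k₁)·(e^(−k₁τ) − e^(−k₂τ)).
e^(−k₁τ) = e^(−0.0941×41.8) = e^(−3.933) = 0.01958; e^(−k₂τ) = e^(−1.902) = 0.1493.
C_D = 0.0941×2.99/(0.0455−0.0941) × (0.01958−0.1493) = (-5.789)×(-0.1297) = 0.7509 kmol/m³.
C_A = C_{A0}e^(−k₁τ) = 0.05854 kmol/m³, so C_U = C_{A0}−C_A−C_D = 2.181 kmol/m³; C_D/C_U = 0.344.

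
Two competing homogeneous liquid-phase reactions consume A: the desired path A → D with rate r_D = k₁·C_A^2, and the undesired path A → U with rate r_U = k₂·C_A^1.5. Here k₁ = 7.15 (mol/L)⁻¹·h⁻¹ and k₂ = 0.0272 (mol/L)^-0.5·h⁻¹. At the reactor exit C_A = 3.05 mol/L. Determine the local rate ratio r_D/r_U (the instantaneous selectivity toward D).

S_{D/U} = r_D/r_U = (k₁·C_A^2)/(k₂·C_A^1.5) = (k₁/k₂)·C_A^0.5.
= (7.15×3.050^2) / (0.0272×3.050^1.5) = 66.51/0.1449 = 459.

459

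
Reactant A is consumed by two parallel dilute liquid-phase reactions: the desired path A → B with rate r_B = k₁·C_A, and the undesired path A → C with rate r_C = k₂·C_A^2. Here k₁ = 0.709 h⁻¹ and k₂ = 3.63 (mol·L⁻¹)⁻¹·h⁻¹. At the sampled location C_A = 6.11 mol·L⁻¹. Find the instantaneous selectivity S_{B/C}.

S_{B/C} = r_B/r_C = (k₁·C_A)/(k₂·C_A^2) = (k₁/k₂)·C_A⁻¹.
= (0.709×6.110) / (3.63×6.110^2) = 4.332/135.5 = 0.0320.

0.0320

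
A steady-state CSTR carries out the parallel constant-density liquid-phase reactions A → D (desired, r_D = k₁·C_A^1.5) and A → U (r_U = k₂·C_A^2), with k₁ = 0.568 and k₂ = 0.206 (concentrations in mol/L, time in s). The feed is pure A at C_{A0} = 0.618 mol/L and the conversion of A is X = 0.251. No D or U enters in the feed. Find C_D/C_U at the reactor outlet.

4.05

Exit C_A = C_{A0}(1−X) = 0.618×0.749 = 0.4629 mol/L.
Rates in a CSTR are evaluated at the outlet concentration: r_D = 0.568×0.4629^1.5 = 0.1789, r_U = 0.206×0.4629^2 = 0.04414.
Overall selectivity = C_D/C_U = r_Dτ/(r_Uτ) = r_D/r_U = 4.05.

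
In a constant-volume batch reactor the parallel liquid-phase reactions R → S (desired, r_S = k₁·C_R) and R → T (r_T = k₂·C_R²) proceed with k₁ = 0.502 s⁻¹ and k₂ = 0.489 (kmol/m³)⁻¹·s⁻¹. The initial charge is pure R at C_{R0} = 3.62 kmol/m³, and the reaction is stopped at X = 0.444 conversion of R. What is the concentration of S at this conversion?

0.436 kmol/m³

C_R = C_{R0}(1−X) = 2.013 kmol/m³.
Along a PFR/batch, dC_S/dC_R = −r_S/(r_S+r_T) = −k₁/(k₁+k₂·C_R).
Integrating from C_{R0} to C_R: C_S = (0.502/0.489)·ln[(0.502+0.489·3.62)/(0.502+0.489·2.01)] = 1.027·ln(2.272/1.486) = 0.4358 kmol/m³.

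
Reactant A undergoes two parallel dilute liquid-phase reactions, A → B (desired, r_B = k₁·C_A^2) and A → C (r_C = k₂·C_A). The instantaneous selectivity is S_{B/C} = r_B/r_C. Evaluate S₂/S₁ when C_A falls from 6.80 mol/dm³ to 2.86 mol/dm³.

S_{B/C} = (k₁/k₂)·C_A, so S₂/S₁ = (C_{A,2}/C_{A,1}).
= 2.86/6.80 = 0.421.
Selectivity toward B falls as C_A falls — high-concentration operation is favoured.

0.421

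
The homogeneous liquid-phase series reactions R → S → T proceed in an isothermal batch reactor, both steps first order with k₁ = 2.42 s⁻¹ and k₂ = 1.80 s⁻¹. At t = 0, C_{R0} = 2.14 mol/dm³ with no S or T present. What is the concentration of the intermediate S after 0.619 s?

The intermediate concentration in a first-order A→B→C sequence is C_S = k₁C_{R0}(e^(−k₁t) − e^(−k₂t))/(k₂−k₁).
e^(−k₁t) = e^(−2.42×0.619) = e^(−1.498) = 0.2236; e^(−k₂t) = e^(−1.114) = 0.3282.
C_S = 2.42×2.14/(1.80−2.42) × (0.2236−0.3282) = (-8.353)×(-0.1046) = 0.8737 mol/dm³.

0.874 mol/dm³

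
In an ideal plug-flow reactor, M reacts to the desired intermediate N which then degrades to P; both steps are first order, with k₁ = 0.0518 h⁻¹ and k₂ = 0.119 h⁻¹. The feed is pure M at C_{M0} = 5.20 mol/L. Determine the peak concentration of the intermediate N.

For a first-order series the maximum intermediate yield is C_{N,max}/C_{M0} = (k₁/k₂)^[k₂/(k₂−k₁)].
= (0.0518/0.119)^(0.119/(0.119−0.0518)) = (0.4353)^(1.771) = 0.2293.
C_{N,max} = 0.2293×5.20 = 1.19 mol/L.

1.19 mol/L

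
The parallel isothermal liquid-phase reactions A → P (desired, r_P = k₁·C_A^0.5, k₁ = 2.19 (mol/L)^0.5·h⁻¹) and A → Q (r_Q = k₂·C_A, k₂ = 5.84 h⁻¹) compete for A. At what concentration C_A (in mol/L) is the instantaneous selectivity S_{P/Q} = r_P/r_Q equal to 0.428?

0.768 mol/L

S_{P/Q} = (k₁/k₂)·C_A^-0.5 ⇒ C_A = (S·k₂/k₁)^(-2).
= (0.428×5.84/2.19)^(-2) = (1.141)^(-2) = 0.768 mol/L.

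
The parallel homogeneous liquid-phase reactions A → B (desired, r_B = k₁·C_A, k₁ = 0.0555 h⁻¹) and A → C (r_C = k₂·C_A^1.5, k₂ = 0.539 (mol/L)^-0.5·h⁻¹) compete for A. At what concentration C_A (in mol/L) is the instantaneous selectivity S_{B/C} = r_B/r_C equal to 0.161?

S_{B/C} = (k₁/k₂)·C_A^-0.5 ⇒ C_A = (S·k₂/k₁)^(-2).
= (0.161×0.539/0.0555)^(-2) = (1.564)^(-2) = 0.409 mol/L.

0.409 mol/L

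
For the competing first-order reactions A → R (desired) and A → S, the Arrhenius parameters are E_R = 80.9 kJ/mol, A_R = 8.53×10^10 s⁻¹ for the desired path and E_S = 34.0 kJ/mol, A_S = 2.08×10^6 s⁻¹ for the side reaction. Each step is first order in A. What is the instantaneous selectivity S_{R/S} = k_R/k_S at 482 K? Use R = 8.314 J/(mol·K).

0.339

Since both paths have the same order in A, the concentration cancels and S_{R/S} = k_R/k_S = (A_R/A_S)·exp[(E_S−E_R)/(RT)].
(E_S−E_R)/(RT) = (34.0−80.9)×10³/(8.314×482) = -46900/4007 = -11.70.
k_R/k_S = (8.53×10^10/2.08×10^6)·exp(-11.70) = 41010 × 8.265×10^-6 = 0.339.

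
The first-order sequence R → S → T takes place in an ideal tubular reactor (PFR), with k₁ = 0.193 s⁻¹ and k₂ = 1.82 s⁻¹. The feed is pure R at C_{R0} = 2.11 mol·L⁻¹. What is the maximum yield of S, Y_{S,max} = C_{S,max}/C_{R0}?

Evaluating C_S at τ_opt = ln(k₂/k₁)/(k₂−k₁) gives C_{S,max}/C_{R0} = (k₁/k₂)^[k₂/(k₂−k₁)].
= (0.193/1.82)^(1.82/(1.82−0.193)) = (0.1060)^(1.119) = 0.08126.

0.0813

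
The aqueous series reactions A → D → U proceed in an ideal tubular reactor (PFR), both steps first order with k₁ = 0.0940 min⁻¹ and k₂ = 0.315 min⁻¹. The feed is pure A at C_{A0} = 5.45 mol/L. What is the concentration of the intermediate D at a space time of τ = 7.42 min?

0.930 mol/L

For first-order series with pure A initially, C_D(τ) = k₁C_{A0}/(k₂−k₁)·(e^(−k₁τ) − e^(−k₂τ)).
e^(−k₁τ) = e^(−0.0940×7.42) = e^(−0.6975) = 0.4978; e^(−k₂τ) = e^(−2.337) = 0.09659.
C_D = 0.0940×5.45/(0.315−0.0940) × (0.4978−0.09659) = 2.318×0.4013 = 0.9301 mol/L.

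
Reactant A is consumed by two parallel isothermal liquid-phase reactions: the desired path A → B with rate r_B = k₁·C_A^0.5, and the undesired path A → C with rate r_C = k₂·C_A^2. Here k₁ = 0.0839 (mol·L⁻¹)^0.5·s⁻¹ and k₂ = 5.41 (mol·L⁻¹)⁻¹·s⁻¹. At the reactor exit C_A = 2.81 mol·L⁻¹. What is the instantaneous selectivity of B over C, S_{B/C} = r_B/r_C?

0.00329

S_{B/C} = r_B/r_C = (k₁·C_A^0.5)/(k₂·C_A^2) = (k₁/k₂)·C_A^-1.5.
= (0.0839×2.810^0.5) / (5.41×2.810^2) = 0.1406/42.72 = 0.00329.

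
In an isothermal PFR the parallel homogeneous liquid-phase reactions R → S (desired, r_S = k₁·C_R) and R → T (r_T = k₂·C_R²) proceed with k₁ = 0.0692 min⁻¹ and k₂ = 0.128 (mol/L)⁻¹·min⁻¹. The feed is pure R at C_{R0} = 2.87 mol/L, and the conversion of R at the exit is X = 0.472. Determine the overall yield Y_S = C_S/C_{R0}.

C_R = C_{R0}(1−X) = 1.515 mol/L.
Along a PFR/batch, dC_S/dC_R = −r_S/(r_S+r_T) = −k₁/(k₁+k₂·C_R).
Integrating from C_{R0} to C_R: C_S = (0.0692/0.128)·ln[(0.0692+0.128·2.87)/(0.0692+0.128·1.52)] = 0.5406·ln(0.4366/0.2632) = 0.2736 mol/L.
Y_S = C_S/C_{R0} = 0.2736/2.87 = 0.0953.

0.0953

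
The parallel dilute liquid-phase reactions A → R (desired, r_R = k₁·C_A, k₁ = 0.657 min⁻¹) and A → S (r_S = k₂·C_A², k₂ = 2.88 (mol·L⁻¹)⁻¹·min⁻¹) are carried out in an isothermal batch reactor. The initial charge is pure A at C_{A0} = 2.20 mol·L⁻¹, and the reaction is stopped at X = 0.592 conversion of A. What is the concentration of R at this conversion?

0.175 mol·L⁻¹

C_A = C_{A0}(1−X) = 0.8976 mol·L⁻¹.
Along a PFR/batch, dC_R/dC_A = −r_R/(r_R+r_S) = −k₁/(k₁+k₂·C_A).
Integrating from C_{A0} to C_A: C_R = (0.657/2.88)·ln[(0.657+2.88·2.20)/(0.657+2.88·0.898)] = 0.2281·ln(6.993/3.242) = 0.1754 mol·L⁻¹.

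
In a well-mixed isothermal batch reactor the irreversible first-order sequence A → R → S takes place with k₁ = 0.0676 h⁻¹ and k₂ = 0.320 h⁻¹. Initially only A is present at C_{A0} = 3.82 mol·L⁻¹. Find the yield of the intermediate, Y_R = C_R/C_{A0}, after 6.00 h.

The intermediate concentration in a first-order A→B→C sequence is C_R = k₁C_{A0}(e^(−k₁t) − e^(−k₂t))/(k₂−k₁).
e^(−k₁t) = e^(−0.0676×6.00) = e^(−0.4056) = 0.6666; e^(−k₂t) = e^(−1.920) = 0.1466.
C_R = 0.0676×3.82/(0.320−0.0676) × (0.6666−0.1466) = 1.023×0.5200 = 0.5320 mol·L⁻¹.
Y_R = C_R/C_{A0} = 0.5320/3.82 = 0.139.

0.139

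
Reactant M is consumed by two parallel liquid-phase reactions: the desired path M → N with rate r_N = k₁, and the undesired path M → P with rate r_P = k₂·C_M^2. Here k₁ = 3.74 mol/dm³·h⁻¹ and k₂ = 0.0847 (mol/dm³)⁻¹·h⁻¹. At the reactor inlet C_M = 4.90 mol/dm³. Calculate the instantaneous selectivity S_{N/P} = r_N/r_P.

1.84

S_{N/P} = r_N/r_P = (k₁)/(k₂·C_M^2) = (k₁/k₂)·C_M^-2.
= (3.74) / (0.0847×4.900^2) = 3.740/2.034 = 1.84.
The undesired path is higher order in M, so low C_M (CSTR or dilute feed) favours N.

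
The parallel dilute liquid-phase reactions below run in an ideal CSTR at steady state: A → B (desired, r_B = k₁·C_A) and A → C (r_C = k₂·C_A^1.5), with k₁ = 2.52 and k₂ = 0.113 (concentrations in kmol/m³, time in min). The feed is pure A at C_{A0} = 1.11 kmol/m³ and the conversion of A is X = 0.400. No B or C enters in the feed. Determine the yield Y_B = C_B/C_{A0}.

Exit C_A = C_{A0}(1−X) = 1.11×0.600 = 0.6660 kmol/m³.
Rates in a CSTR are evaluated at the outlet concentration: r_B = 2.52×0.6660 = 1.678, r_C = 0.113×0.6660^1.5 = 0.06142.
Fraction of consumed A going to B: r_B/(r_B+r_C) = 0.9647.
C_B = 0.9647·C_{A0}·X = 0.9647×1.11×0.400 = 0.428 kmol/m³; Y_B = C_B/C_{A0} = 0.386.

0.386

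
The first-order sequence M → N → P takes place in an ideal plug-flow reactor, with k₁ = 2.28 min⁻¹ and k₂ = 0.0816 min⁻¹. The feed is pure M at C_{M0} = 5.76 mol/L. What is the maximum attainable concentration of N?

At the optimum, C_{N,max}/C_{M0} = (k₁/k₂)^[k₂/(k₂−k₁)].
= (2.28/0.0816)^(0.0816/(0.0816−2.28)) = (27.94)^(-0.03712) = 0.8837.
C_{N,max} = 0.8837×5.76 = 5.09 mol/L.

5.09 mol/L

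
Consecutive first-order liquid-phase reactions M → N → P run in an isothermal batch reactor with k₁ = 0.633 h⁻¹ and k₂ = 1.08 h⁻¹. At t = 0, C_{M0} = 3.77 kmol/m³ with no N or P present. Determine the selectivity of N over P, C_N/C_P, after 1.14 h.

1.15

Solving the coupled first-order balances gives C_N(t) = [k₁/(k₂−k₁)]·C_{M0}·(e^(−k₁t) − e^(−k₂t)).
e^(−k₁t) = e^(−0.633×1.14) = e^(−0.7216) = 0.4860; e^(−k₂t) = e^(−1.231) = 0.2919.
C_N = 0.633×3.77/(1.08−0.633) × (0.4860−0.2919) = 5.339×0.1940 = 1.036 kmol/m³.
C_M = C_{M0}e^(−k₁t) = 1.832 kmol/m³, so C_P = C_{M0}−C_M−C_N = 0.9021 kmol/m³; C_N/C_P = 1.15.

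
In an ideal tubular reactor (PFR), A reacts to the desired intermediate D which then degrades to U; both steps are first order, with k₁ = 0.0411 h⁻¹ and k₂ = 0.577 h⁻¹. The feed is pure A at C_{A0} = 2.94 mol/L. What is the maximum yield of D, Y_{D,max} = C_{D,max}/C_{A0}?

0.0582

Evaluating C_D at τ_opt = ln(k₂/k₁)/(k₂−k₁) gives C_{D,max}/C_{A0} = (k₁/k₂)^[k₂/(k₂−k₁)].
= (0.0411/0.577)^(0.577/(0.577−0.0411)) = (0.07123)^(1.077) = 0.05817.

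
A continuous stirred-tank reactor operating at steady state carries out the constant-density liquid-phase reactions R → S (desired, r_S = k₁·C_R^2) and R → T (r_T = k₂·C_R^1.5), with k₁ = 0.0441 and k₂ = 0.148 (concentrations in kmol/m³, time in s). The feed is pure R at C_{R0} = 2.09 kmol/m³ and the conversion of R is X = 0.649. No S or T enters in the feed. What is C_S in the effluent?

0.276 kmol/m³

Exit C_R = C_{R0}(1−X) = 2.09×0.351 = 0.7336 kmol/m³.
Rates in a CSTR are evaluated at the outlet concentration: r_S = 0.0441×0.7336^2 = 0.02373, r_T = 0.148×0.7336^1.5 = 0.09299.
Fraction of consumed R going to S: r_S/(r_S+r_T) = 0.2033.
C_S = 0.2033·C_{R0}·X = 0.2033×2.09×0.649 = 0.276 kmol/m³.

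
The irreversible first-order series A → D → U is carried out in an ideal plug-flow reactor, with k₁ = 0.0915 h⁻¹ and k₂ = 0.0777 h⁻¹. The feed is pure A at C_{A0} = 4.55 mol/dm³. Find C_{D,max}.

At the optimum, C_{D,max}/C_{A0} = (k₁/k₂)^[k₂/(k₂−k₁)].
= (0.0915/0.0777)^(0.0777/(0.0777−0.0915)) = (1.178)^(-5.630) = 0.3983.
C_{D,max} = 0.3983×4.55 = 1.81 mol/dm³.

1.81 mol/dm³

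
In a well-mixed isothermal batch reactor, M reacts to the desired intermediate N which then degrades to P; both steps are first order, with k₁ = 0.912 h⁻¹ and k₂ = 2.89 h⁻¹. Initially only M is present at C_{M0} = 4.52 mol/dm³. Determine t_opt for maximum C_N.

0.583 h

The intermediate peaks when r₁ = r₂, i.e. k₁e^(−k₁t) = k₂e^(−k₂t), giving t_opt = ln(k₂/k₁)/(k₂−k₁).
= ln(2.89/0.912)/(2.89−0.912) = ln(3.169)/1.978 = 1.153/1.978 = 0.583 h.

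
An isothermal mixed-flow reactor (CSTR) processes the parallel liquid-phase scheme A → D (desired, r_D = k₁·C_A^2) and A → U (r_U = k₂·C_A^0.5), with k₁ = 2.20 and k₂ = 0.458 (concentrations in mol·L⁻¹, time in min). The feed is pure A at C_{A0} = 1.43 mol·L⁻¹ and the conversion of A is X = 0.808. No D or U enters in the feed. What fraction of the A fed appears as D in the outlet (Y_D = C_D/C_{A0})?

Exit C_A = C_{A0}(1−X) = 1.43×0.192 = 0.2746 mol·L⁻¹.
Rates in a CSTR are evaluated at the outlet concentration: r_D = 2.20×0.2746^2 = 0.1658, r_U = 0.458×0.2746^0.5 = 0.2400.
Fraction of consumed A going to D: r_D/(r_D+r_U) = 0.4087.
C_D = 0.4087·C_{A0}·X = 0.4087×1.43×0.808 = 0.472 mol·L⁻¹; Y_D = C_D/C_{A0} = 0.330.

0.330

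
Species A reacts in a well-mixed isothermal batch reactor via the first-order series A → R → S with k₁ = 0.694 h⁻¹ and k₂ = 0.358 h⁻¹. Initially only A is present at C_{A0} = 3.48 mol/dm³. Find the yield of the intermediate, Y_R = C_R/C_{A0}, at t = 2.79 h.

0.463

The intermediate concentration in a first-order A→B→C sequence is C_R = k₁C_{A0}(e^(−k₁t) − e^(−k₂t))/(k₂−k₁).
e^(−k₁t) = e^(−0.694×2.79) = e^(−1.936) = 0.1442; e^(−k₂t) = e^(−0.9988) = 0.3683.
C_R = 0.694×3.48/(0.358−0.694) × (0.1442−0.3683) = (-7.188)×(-0.2241) = 1.611 mol/dm³.
Y_R = C_R/C_{A0} = 1.611/3.48 = 0.463.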